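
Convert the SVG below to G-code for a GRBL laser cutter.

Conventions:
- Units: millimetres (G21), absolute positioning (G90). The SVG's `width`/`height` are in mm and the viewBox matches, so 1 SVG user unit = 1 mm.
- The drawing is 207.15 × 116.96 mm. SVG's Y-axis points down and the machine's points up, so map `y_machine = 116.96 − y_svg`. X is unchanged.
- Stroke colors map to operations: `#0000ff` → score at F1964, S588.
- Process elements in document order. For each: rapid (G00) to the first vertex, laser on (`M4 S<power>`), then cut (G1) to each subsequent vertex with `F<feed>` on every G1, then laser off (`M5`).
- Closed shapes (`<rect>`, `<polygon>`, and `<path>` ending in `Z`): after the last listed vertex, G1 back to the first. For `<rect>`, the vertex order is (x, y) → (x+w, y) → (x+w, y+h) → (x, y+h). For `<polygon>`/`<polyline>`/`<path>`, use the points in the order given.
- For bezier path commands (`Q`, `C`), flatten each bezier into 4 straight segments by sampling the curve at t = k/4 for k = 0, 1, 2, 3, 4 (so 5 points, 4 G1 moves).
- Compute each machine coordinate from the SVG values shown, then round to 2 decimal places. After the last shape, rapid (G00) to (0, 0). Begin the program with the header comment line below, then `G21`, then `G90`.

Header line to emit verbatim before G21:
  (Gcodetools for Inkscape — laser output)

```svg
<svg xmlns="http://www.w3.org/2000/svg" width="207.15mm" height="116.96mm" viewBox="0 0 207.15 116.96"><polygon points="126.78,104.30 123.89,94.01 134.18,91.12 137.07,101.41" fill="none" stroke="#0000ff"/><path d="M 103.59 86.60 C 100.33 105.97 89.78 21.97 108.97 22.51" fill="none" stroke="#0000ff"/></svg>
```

1 u = 1 mm; y_m = 116.96 − y.

[1] `<polygon>` regular polygon, #0000ff→score S588 F1964: (126.78,12.66) → (123.89,22.95) → (134.18,25.84) → (137.07,15.55) → (126.78,12.66) (closed)

[2] `<path>` cubic bezier, #0000ff→score S588 F1964: (103.59,30.36) → (100.36,32.28) → (97.86,55.34) → (99.58,81.94) → (108.97,94.45)

(Gcodetools for Inkscape — laser output)
G21
G90
G00 X126.78 Y12.66
M4 S588
G1 X123.89 Y22.95 F1964
G1 X134.18 Y25.84 F1964
G1 X137.07 Y15.55 F1964
G1 X126.78 Y12.66 F1964
M5
G00 X103.59 Y30.36
M4 S588
G1 X100.36 Y32.28 F1964
G1 X97.86 Y55.34 F1964
G1 X99.58 Y81.94 F1964
G1 X108.97 Y94.45 F1964
M5
G00 X0.00 Y0.00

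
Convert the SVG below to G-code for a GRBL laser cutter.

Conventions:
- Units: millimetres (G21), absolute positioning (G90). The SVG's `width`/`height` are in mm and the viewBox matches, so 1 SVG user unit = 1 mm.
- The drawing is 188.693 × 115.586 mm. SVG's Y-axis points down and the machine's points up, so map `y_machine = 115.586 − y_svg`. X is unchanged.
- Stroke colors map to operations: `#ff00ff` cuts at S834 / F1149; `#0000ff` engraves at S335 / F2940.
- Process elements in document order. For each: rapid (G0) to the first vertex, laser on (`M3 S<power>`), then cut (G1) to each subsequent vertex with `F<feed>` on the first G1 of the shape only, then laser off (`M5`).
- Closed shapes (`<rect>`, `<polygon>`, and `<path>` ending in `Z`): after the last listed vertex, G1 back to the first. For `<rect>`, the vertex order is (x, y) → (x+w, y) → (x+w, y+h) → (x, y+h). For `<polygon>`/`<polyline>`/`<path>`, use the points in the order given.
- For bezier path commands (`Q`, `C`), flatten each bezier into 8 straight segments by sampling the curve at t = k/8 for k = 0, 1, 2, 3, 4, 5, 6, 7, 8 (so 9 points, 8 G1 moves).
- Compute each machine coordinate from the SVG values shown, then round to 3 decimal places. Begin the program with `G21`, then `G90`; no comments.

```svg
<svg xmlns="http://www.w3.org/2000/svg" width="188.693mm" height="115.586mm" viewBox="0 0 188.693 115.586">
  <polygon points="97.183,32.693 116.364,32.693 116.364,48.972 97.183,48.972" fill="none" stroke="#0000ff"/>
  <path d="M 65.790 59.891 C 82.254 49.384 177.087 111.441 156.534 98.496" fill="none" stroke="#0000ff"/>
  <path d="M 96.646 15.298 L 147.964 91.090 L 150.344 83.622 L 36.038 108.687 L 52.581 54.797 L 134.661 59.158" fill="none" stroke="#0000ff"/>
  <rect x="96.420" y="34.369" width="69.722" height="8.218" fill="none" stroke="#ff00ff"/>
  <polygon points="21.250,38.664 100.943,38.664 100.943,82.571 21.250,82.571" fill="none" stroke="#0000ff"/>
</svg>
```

G21
G90
G0 X97.183 Y82.893
M3 S335
G1 X116.364 Y82.893 F2940
G1 X116.364 Y66.614
G1 X97.183 Y66.614
G1 X97.183 Y82.893
M5
G0 X65.790 Y55.695
M3 S335
G1 X75.259 Y56.522 F2940
G1 X89.805 Y52.275
G1 X107.156 Y44.684
G1 X125.043 Y35.478
G1 X141.195 Y26.387
G1 X153.341 Y19.138
G1 X159.211 Y15.463
G1 X156.534 Y17.090
M5
G0 X96.646 Y100.288
M3 S335
G1 X147.964 Y24.496 F2940
G1 X150.344 Y31.964
G1 X36.038 Y6.899
G1 X52.581 Y60.789
G1 X134.661 Y56.428
M5
G0 X96.420 Y81.217
M3 S834
G1 X166.142 Y81.217 F1149
G1 X166.142 Y72.999
G1 X96.420 Y72.999
G1 X96.420 Y81.217
M5
G0 X21.250 Y76.922
M3 S335
G1 X100.943 Y76.922 F2940
G1 X100.943 Y33.015
G1 X21.250 Y33.015
G1 X21.250 Y76.922
M5

Since the viewBox matches the mm dimensions, user units are millimetres directly. The only transform is the Y-flip y_m = 115.586 − y_svg.

Shape 1 is a rectangle drawn with `<polygon>`. Its stroke #0000ff means engrave at S335, F2940. After flipping Y the toolpath is (97.183,82.893) → (116.364,82.893) → (116.364,66.614) → (97.183,66.614) → (97.183,82.893), returning to the start.

Shape 2 is a cubic bezier drawn with `<path>`. Its stroke #0000ff means engrave at S335, F2940. After flipping Y the toolpath is (65.790,55.695) → (75.259,56.522) → (89.805,52.275) → (107.156,44.684) → (125.043,35.478) → (141.195,26.387) → (153.341,19.138) → (159.211,15.463) → (156.534,17.090).

Shape 3 is a open polyline drawn with `<path>`. Its stroke #0000ff means engrave at S335, F2940. After flipping Y the toolpath is (96.646,100.288) → (147.964,24.496) → (150.344,31.964) → (36.038,6.899) → (52.581,60.789) → (134.661,56.428).

Shape 4 is a rectangle drawn with `<rect>`. Its stroke #ff00ff means cut at S834, F1149. After flipping Y the toolpath is (96.420,81.217) → (166.142,81.217) → (166.142,72.999) → (96.420,72.999) → (96.420,81.217), returning to the start.

Shape 5 is a rectangle drawn with `<polygon>`. Its stroke #0000ff means engrave at S335, F2940. After flipping Y the toolpath is (21.250,76.922) → (100.943,76.922) → (100.943,33.015) → (21.250,33.015) → (21.250,76.922), returning to the start.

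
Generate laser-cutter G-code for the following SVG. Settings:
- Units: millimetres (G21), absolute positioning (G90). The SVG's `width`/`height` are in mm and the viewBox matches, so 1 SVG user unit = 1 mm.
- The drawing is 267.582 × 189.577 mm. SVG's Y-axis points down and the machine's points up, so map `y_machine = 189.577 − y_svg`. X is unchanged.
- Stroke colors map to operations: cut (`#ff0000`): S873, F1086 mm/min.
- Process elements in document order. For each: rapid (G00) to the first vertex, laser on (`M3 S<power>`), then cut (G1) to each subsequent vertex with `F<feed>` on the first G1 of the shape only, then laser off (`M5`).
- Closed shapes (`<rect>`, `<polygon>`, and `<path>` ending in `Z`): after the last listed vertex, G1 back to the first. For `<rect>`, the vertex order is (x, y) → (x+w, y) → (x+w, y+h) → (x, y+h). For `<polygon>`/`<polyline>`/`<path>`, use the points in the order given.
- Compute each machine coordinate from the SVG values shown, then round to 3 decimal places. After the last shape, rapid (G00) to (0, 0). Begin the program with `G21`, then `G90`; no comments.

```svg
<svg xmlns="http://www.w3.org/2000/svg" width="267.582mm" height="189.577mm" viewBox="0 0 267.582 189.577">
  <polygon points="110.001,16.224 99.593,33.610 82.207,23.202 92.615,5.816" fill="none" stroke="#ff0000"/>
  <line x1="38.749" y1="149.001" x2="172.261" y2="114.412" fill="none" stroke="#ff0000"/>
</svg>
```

viewBox `0 0 267.582 189.577` with mm width/height → 1 unit = 1 mm. Flip: y_m = 189.577 − y_svg.

**Shape 1** — `<polygon>` regular polygon, stroke `#ff0000` → cut (S873, F1086). Machine vertices: (110.001,173.353) → (99.593,155.967) → (82.207,166.375) → (92.615,183.761) → (110.001,173.353). Closed: final G1 returns to the first vertex.

**Shape 2** — `<line>` line segment, stroke `#ff0000` → cut (S873, F1086). Machine vertices: (38.749,40.576) → (172.261,75.165). Open path.

G21
G90
G00 X110.001 Y173.353
M3 S873
G1 X99.593 Y155.967 F1086
G1 X82.207 Y166.375
G1 X92.615 Y183.761
G1 X110.001 Y173.353
M5
G00 X38.749 Y40.576
M3 S873
G1 X172.261 Y75.165 F1086
M5
G00 X0.000 Y0.000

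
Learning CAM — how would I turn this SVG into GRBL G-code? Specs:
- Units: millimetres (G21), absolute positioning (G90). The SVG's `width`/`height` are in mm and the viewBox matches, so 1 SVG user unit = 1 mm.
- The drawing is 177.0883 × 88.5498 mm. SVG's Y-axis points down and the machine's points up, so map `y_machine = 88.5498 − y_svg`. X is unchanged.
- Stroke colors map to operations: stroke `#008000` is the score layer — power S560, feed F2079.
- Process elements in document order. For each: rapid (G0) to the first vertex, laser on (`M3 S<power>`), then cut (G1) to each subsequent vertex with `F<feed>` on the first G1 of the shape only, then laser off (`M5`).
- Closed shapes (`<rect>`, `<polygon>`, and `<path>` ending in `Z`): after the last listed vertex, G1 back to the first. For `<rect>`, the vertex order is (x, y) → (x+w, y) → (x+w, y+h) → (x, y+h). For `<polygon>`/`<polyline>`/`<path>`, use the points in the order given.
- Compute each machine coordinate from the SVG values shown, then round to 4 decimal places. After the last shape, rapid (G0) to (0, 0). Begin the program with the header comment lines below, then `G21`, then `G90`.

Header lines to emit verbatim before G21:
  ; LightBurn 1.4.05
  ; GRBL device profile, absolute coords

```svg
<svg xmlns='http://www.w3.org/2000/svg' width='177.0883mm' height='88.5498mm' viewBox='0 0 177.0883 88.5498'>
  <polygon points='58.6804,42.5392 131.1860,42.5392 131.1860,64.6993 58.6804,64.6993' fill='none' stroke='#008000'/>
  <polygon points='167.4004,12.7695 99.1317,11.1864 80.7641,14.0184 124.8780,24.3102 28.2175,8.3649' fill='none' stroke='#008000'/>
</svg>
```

; LightBurn 1.4.05
; GRBL device profile, absolute coords
G21
G90
G0 X58.6804 Y46.0106
M3 S560
G1 X131.1860 Y46.0106 F2079
G1 X131.1860 Y23.8505
G1 X58.6804 Y23.8505
G1 X58.6804 Y46.0106
M5
G0 X167.4004 Y75.7803
M3 S560
G1 X99.1317 Y77.3634 F2079
G1 X80.7641 Y74.5314
G1 X124.8780 Y64.2396
G1 X28.2175 Y80.1849
G1 X167.4004 Y75.7803
M5
G0 X0.0000 Y0.0000

1 u = 1 mm; y_m = 88.5498 − y.

[1] `<polygon>` rectangle, #008000→score S560 F2079: (58.6804,46.0106) → (131.1860,46.0106) → (131.1860,23.8505) → (58.6804,23.8505) → (58.6804,46.0106) (closed)

[2] `<polygon>` closed polygon, #008000→score S560 F2079: (167.4004,75.7803) → (99.1317,77.3634) → (80.7641,74.5314) → (124.8780,64.2396) → (28.2175,80.1849) → (167.4004,75.7803) (closed)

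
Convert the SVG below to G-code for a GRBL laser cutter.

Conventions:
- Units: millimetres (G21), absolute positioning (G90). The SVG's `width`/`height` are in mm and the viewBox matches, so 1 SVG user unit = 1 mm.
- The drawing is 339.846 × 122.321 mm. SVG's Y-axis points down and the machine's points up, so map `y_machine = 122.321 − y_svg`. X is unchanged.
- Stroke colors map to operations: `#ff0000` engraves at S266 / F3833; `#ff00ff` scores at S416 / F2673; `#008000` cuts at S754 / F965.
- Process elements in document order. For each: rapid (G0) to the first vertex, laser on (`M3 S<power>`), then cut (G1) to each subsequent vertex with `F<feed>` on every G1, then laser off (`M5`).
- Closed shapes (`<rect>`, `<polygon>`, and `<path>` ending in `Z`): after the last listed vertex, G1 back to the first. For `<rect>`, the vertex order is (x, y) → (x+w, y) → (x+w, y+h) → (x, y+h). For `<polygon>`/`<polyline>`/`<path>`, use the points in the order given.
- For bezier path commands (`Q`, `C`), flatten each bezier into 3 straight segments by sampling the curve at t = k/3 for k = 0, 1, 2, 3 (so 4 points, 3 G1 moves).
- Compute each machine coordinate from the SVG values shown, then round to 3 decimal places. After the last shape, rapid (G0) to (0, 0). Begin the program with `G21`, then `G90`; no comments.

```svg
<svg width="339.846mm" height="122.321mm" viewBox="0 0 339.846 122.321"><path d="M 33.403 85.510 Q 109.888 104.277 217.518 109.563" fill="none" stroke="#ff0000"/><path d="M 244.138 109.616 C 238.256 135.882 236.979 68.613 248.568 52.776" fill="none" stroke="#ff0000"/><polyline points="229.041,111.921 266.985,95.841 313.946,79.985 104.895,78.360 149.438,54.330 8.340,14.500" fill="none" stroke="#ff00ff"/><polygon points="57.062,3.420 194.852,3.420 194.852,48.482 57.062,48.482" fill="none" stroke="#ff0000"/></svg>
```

viewBox `0 0 339.846 122.321` with mm width/height → 1 unit = 1 mm. Flip: y_m = 122.321 − y_svg.

**Shape 1** — `<path>` quadratic bezier, stroke `#ff0000` → engrave (S266, F3833). Control points (SVG): P0=(33.403,85.510), P1=(109.888,104.277), P2=(217.518,109.563); sampled at t=k/3. Machine vertices: (33.403,36.811) → (87.854,25.798) → (149.225,17.780) → (217.518,12.758). Open path.

**Shape 2** — `<path>` cubic bezier, stroke `#ff0000` → engrave (S266, F3833). Control points (SVG): P0=(244.138,109.616), P1=(238.256,135.882), P2=(236.979,68.613), P3=(248.568,52.776); sampled at t=k/3. Machine vertices: (244.138,12.705) → (240.097,12.248) → (240.962,41.933) → (248.568,69.545). Open path.

**Shape 3** — `<polyline>` open polyline, stroke `#ff00ff` → score (S416, F2673). Machine vertices: (229.041,10.400) → (266.985,26.480) → (313.946,42.336) → (104.895,43.961) → (149.438,67.991) → (8.340,107.821). Open path.

**Shape 4** — `<polygon>` rectangle, stroke `#ff0000` → engrave (S266, F3833). Machine vertices: (57.062,118.901) → (194.852,118.901) → (194.852,73.839) → (57.062,73.839) → (57.062,118.901). Closed: final G1 returns to the first vertex.

G21
G90
G0 X33.403 Y36.811
M3 S266
G1 X87.854 Y25.798 F3833
G1 X149.225 Y17.780 F3833
G1 X217.518 Y12.758 F3833
M5
G0 X244.138 Y12.705
M3 S266
G1 X240.097 Y12.248 F3833
G1 X240.962 Y41.933 F3833
G1 X248.568 Y69.545 F3833
M5
G0 X229.041 Y10.400
M3 S416
G1 X266.985 Y26.480 F2673
G1 X313.946 Y42.336 F2673
G1 X104.895 Y43.961 F2673
G1 X149.438 Y67.991 F2673
G1 X8.340 Y107.821 F2673
M5
G0 X57.062 Y118.901
M3 S266
G1 X194.852 Y118.901 F3833
G1 X194.852 Y73.839 F3833
G1 X57.062 Y73.839 F3833
G1 X57.062 Y118.901 F3833
M5
G0 X0.000 Y0.000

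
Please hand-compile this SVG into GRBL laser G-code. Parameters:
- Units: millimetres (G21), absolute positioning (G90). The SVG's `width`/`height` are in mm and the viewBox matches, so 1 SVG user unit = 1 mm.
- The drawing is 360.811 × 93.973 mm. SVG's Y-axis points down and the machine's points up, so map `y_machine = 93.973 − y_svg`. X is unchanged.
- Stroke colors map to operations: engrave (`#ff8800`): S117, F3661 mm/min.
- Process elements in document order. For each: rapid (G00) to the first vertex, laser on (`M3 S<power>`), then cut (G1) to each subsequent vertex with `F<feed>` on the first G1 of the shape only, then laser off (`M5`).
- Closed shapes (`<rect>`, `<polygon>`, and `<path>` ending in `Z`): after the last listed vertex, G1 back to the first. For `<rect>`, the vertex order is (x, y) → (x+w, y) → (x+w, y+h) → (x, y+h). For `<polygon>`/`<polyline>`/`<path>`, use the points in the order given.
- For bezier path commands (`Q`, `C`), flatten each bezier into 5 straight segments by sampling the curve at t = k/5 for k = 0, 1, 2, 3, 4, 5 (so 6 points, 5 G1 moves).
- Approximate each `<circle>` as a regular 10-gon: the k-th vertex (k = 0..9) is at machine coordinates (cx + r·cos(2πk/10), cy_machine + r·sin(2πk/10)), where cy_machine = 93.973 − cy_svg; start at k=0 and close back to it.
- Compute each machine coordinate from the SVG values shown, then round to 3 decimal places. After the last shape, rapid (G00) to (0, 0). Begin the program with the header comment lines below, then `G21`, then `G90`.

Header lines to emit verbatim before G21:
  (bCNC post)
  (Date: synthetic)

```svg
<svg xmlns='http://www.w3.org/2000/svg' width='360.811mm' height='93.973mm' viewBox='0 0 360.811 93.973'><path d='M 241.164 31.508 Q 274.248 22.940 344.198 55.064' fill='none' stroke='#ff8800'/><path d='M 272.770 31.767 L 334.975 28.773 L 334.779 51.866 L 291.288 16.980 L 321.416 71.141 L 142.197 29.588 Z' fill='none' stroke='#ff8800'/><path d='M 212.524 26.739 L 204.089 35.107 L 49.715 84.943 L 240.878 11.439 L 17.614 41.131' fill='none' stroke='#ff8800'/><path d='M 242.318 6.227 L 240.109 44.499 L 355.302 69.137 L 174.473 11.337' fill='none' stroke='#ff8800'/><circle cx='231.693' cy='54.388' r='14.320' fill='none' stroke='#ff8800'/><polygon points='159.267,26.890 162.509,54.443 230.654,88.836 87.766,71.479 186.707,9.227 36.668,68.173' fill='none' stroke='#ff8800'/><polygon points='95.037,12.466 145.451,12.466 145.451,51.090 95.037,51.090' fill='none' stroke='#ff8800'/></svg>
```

(bCNC post)
(Date: synthetic)
G21
G90
G00 X241.164 Y62.465
M3 S117
G1 X255.872 Y64.265 F3661
G1 X273.530 Y62.809
G1 X294.137 Y58.097
G1 X317.693 Y50.131
G1 X344.198 Y38.909
M5
G00 X272.770 Y62.206
M3 S117
G1 X334.975 Y65.200 F3661
G1 X334.779 Y42.107
G1 X291.288 Y76.993
G1 X321.416 Y22.832
G1 X142.197 Y64.385
G1 X272.770 Y62.206
M5
G00 X212.524 Y67.234
M3 S117
G1 X204.089 Y58.866 F3661
G1 X49.715 Y9.030
G1 X240.878 Y82.534
G1 X17.614 Y52.842
M5
G00 X242.318 Y87.746
M3 S117
G1 X240.109 Y49.474 F3661
G1 X355.302 Y24.836
G1 X174.473 Y82.636
M5
G00 X246.013 Y39.585
M3 S117
G1 X243.278 Y48.002 F3661
G1 X236.118 Y53.204
G1 X227.268 Y53.204
G1 X220.108 Y48.002
G1 X217.373 Y39.585
G1 X220.108 Y31.168
G1 X227.268 Y25.966
G1 X236.118 Y25.966
G1 X243.278 Y31.168
G1 X246.013 Y39.585
M5
G00 X159.267 Y67.083
M3 S117
G1 X162.509 Y39.530 F3661
G1 X230.654 Y5.137
G1 X87.766 Y22.494
G1 X186.707 Y84.746
G1 X36.668 Y25.800
G1 X159.267 Y67.083
M5
G00 X95.037 Y81.507
M3 S117
G1 X145.451 Y81.507 F3661
G1 X145.451 Y42.883
G1 X95.037 Y42.883
G1 X95.037 Y81.507
M5
G00 X0.000 Y0.000

1 u = 1 mm; y_m = 93.973 − y.

[1] `<path>` quadratic bezier, #ff8800→engrave S117 F3661: (241.164,62.465) → (255.872,64.265) → (273.530,62.809) → (294.137,58.097) → (317.693,50.131) → (344.198,38.909)

[2] `<path>` closed polygon, #ff8800→engrave S117 F3661: (272.770,62.206) → (334.975,65.200) → (334.779,42.107) → (291.288,76.993) → (321.416,22.832) → (142.197,64.385) → (272.770,62.206) (closed)

[3] `<path>` open polyline, #ff8800→engrave S117 F3661: (212.524,67.234) → (204.089,58.866) → (49.715,9.030) → (240.878,82.534) → (17.614,52.842)

[4] `<path>` open polyline, #ff8800→engrave S117 F3661: (242.318,87.746) → (240.109,49.474) → (355.302,24.836) → (174.473,82.636)

[5] `<circle>` circle, #ff8800→engrave S117 F3661: (246.013,39.585) → (243.278,48.002) → (236.118,53.204) → (227.268,53.204) → (220.108,48.002) → (217.373,39.585) → (220.108,31.168) → (227.268,25.966) → (236.118,25.966) → (243.278,31.168) → (246.013,39.585) (closed)

[6] `<polygon>` closed polygon, #ff8800→engrave S117 F3661: (159.267,67.083) → (162.509,39.530) → (230.654,5.137) → (87.766,22.494) → (186.707,84.746) → (36.668,25.800) → (159.267,67.083) (closed)

[7] `<polygon>` rectangle, #ff8800→engrave S117 F3661: (95.037,81.507) → (145.451,81.507) → (145.451,42.883) → (95.037,42.883) → (95.037,81.507) (closed)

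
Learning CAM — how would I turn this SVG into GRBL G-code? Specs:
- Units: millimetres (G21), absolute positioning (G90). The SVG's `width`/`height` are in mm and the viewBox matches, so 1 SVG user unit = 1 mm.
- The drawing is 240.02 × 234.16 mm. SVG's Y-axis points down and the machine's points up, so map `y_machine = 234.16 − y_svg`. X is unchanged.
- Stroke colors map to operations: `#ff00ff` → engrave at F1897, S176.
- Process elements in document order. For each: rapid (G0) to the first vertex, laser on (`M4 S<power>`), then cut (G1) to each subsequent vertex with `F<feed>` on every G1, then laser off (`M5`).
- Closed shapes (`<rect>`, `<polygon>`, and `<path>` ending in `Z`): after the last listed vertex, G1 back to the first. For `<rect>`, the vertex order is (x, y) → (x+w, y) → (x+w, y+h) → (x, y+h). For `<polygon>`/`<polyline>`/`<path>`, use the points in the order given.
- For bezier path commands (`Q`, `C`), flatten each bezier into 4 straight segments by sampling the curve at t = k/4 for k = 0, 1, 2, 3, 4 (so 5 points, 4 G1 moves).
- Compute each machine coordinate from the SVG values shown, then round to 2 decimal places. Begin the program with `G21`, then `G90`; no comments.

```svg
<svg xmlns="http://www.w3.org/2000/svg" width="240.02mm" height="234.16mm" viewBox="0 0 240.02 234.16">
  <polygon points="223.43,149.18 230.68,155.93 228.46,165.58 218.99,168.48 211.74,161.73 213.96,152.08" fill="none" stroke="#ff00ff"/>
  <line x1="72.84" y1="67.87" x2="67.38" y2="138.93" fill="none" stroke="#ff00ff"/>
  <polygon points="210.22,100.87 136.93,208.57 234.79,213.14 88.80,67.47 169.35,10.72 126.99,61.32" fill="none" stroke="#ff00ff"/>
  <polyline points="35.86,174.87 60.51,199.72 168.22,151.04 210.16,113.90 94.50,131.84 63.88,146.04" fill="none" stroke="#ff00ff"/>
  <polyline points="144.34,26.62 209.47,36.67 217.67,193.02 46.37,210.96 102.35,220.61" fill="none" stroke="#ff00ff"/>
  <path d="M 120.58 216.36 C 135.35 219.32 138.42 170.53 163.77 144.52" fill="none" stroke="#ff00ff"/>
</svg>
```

viewBox `0 0 240.02 234.16` with mm width/height → 1 unit = 1 mm. Flip: y_m = 234.16 − y_svg.

**Shape 1** — `<polygon>` regular polygon, stroke `#ff00ff` → engrave (S176, F1897). Machine vertices: (223.43,84.98) → (230.68,78.23) → (228.46,68.58) → (218.99,65.68) → (211.74,72.43) → (213.96,82.08) → (223.43,84.98). Closed: final G1 returns to the first vertex.

**Shape 2** — `<line>` line segment, stroke `#ff00ff` → engrave (S176, F1897). Machine vertices: (72.84,166.29) → (67.38,95.23). Open path.

**Shape 3** — `<polygon>` closed polygon, stroke `#ff00ff` → engrave (S176, F1897). Machine vertices: (210.22,133.29) → (136.93,25.59) → (234.79,21.02) → (88.80,166.69) → (169.35,223.44) → (126.99,172.84) → (210.22,133.29). Closed: final G1 returns to the first vertex.

**Shape 4** — `<polyline>` open polyline, stroke `#ff00ff` → engrave (S176, F1897). Machine vertices: (35.86,59.29) → (60.51,34.44) → (168.22,83.12) → (210.16,120.26) → (94.50,102.32) → (63.88,88.12). Open path.

**Shape 5** — `<polyline>` open polyline, stroke `#ff00ff` → engrave (S176, F1897). Machine vertices: (144.34,207.54) → (209.47,197.49) → (217.67,41.14) → (46.37,23.20) → (102.35,13.55). Open path.

**Shape 6** — `<path>` cubic bezier, stroke `#ff00ff` → engrave (S176, F1897). Control points (SVG): P0=(120.58,216.36), P1=(135.35,219.32), P2=(138.42,170.53), P3=(163.77,144.52); sampled at t=k/4. Machine vertices: (120.58,17.80) → (129.99,24.12) → (138.21,42.86) → (148.40,67.03) → (163.77,89.64). Open path.

G21
G90
G0 X223.43 Y84.98
M4 S176
G1 X230.68 Y78.23 F1897
G1 X228.46 Y68.58 F1897
G1 X218.99 Y65.68 F1897
G1 X211.74 Y72.43 F1897
G1 X213.96 Y82.08 F1897
G1 X223.43 Y84.98 F1897
M5
G0 X72.84 Y166.29
M4 S176
G1 X67.38 Y95.23 F1897
M5
G0 X210.22 Y133.29
M4 S176
G1 X136.93 Y25.59 F1897
G1 X234.79 Y21.02 F1897
G1 X88.80 Y166.69 F1897
G1 X169.35 Y223.44 F1897
G1 X126.99 Y172.84 F1897
G1 X210.22 Y133.29 F1897
M5
G0 X35.86 Y59.29
M4 S176
G1 X60.51 Y34.44 F1897
G1 X168.22 Y83.12 F1897
G1 X210.16 Y120.26 F1897
G1 X94.50 Y102.32 F1897
G1 X63.88 Y88.12 F1897
M5
G0 X144.34 Y207.54
M4 S176
G1 X209.47 Y197.49 F1897
G1 X217.67 Y41.14 F1897
G1 X46.37 Y23.20 F1897
G1 X102.35 Y13.55 F1897
M5
G0 X120.58 Y17.80
M4 S176
G1 X129.99 Y24.12 F1897
G1 X138.21 Y42.86 F1897
G1 X148.40 Y67.03 F1897
G1 X163.77 Y89.64 F1897
M5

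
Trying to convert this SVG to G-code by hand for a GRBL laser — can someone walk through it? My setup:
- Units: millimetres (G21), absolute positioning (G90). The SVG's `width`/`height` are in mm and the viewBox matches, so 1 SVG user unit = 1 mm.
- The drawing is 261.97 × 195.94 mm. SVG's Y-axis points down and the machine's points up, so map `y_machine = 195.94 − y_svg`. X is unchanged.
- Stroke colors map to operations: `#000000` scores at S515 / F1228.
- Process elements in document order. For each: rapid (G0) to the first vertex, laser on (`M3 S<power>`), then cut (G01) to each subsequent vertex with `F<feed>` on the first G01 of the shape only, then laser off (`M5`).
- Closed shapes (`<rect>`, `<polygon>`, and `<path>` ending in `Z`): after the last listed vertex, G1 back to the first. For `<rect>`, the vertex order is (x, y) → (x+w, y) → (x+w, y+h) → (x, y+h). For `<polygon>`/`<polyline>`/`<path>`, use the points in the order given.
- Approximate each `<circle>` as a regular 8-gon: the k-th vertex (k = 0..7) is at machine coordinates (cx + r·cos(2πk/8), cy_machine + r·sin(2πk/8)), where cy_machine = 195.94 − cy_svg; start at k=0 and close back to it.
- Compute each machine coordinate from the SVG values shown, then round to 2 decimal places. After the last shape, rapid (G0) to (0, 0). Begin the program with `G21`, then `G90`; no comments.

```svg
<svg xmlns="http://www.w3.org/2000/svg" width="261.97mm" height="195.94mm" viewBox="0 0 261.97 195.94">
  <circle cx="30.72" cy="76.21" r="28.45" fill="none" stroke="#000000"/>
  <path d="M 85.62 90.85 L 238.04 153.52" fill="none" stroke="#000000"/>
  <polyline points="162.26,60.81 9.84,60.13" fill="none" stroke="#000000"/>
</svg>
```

viewBox `0 0 261.97 195.94` with mm width/height → 1 unit = 1 mm. Flip: y_m = 195.94 − y_svg.

**Shape 1** — `<circle>` circle, stroke `#000000` → score (S515, F1228). Machine vertices: (59.17,119.73) → (50.84,139.85) → (30.72,148.18) → (10.60,139.85) → (2.27,119.73) → (10.60,99.61) → (30.72,91.28) → (50.84,99.61) → (59.17,119.73). Closed: final G1 returns to the first vertex.

**Shape 2** — `<path>` line segment, stroke `#000000` → score (S515, F1228). Machine vertices: (85.62,105.09) → (238.04,42.42). Open path.

**Shape 3** — `<polyline>` line segment, stroke `#000000` → score (S515, F1228). Machine vertices: (162.26,135.13) → (9.84,135.81). Open path.

G21
G90
G0 X59.17 Y119.73
M3 S515
G01 X50.84 Y139.85 F1228
G01 X30.72 Y148.18
G01 X10.60 Y139.85
G01 X2.27 Y119.73
G01 X10.60 Y99.61
G01 X30.72 Y91.28
G01 X50.84 Y99.61
G01 X59.17 Y119.73
M5
G0 X85.62 Y105.09
M3 S515
G01 X238.04 Y42.42 F1228
M5
G0 X162.26 Y135.13
M3 S515
G01 X9.84 Y135.81 F1228
M5
G0 X0.00 Y0.00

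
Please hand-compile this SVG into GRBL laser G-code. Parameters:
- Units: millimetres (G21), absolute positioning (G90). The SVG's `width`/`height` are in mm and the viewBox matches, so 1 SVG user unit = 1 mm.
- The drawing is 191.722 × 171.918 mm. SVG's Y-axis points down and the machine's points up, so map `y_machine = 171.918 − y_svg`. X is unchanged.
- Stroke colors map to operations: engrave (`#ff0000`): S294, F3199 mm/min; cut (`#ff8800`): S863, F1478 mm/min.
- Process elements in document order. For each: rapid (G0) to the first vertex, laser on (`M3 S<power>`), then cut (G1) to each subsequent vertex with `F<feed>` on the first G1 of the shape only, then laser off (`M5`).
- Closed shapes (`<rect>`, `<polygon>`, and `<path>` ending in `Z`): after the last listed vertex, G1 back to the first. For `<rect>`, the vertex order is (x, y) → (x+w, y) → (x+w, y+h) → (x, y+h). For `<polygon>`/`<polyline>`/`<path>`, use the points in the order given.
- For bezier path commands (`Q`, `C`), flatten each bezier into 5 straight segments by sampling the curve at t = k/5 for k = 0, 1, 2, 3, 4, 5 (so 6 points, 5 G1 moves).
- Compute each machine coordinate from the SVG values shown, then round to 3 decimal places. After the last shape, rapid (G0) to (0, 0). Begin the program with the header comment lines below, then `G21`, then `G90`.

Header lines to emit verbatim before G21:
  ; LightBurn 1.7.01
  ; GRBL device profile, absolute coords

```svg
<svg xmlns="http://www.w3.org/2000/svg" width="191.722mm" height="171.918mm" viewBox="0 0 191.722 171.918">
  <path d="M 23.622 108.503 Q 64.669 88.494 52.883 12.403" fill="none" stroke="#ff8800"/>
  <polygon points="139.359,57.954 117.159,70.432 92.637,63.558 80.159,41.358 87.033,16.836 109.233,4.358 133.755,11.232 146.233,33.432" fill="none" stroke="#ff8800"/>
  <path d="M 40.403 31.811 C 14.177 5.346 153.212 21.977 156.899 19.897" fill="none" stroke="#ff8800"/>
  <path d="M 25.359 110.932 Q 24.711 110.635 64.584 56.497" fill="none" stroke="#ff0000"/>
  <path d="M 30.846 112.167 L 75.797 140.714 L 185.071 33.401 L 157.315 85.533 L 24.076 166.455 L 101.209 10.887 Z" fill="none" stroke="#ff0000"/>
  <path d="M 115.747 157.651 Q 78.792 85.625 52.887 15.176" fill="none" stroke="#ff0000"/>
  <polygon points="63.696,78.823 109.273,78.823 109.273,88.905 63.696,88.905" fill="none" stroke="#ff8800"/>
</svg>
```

; LightBurn 1.7.01
; GRBL device profile, absolute coords
G21
G90
G0 X23.622 Y63.415
M3 S863
G1 X37.927 Y73.662 F1478
G1 X48.006 Y88.395
G1 X53.859 Y107.615
G1 X55.484 Y131.322
G1 X52.883 Y159.515
M5
G0 X139.359 Y113.964
M3 S863
G1 X117.159 Y101.486 F1478
G1 X92.637 Y108.360
G1 X80.159 Y130.560
G1 X87.033 Y155.082
G1 X109.233 Y167.560
G1 X133.755 Y160.686
G1 X146.233 Y138.486
G1 X139.359 Y113.964
M5
G0 X40.403 Y140.107
M3 S863
G1 X42.094 Y151.309 F1478
G1 X69.018 Y155.135
G1 X106.747 Y154.551
G1 X140.850 Y152.524
G1 X156.899 Y152.021
M5
G0 X25.359 Y60.986
M3 S294
G1 X26.721 Y63.258 F3199
G1 X31.324 Y69.838
G1 X39.169 Y80.725
G1 X50.256 Y95.919
G1 X64.584 Y115.421
M5
G0 X30.846 Y59.751
M3 S294
G1 X75.797 Y31.204 F3199
G1 X185.071 Y138.517
G1 X157.315 Y86.385
G1 X24.076 Y5.463
G1 X101.209 Y161.031
G1 X30.846 Y59.751
M5
G0 X115.747 Y14.267
M3 S294
G1 X101.407 Y43.014 F3199
G1 X87.951 Y71.635
G1 X75.379 Y100.130
G1 X63.691 Y128.499
G1 X52.887 Y156.742
M5
G0 X63.696 Y93.095
M3 S863
G1 X109.273 Y93.095 F1478
G1 X109.273 Y83.013
G1 X63.696 Y83.013
G1 X63.696 Y93.095
M5
G0 X0.000 Y0.000

viewBox `0 0 191.722 171.918` with mm width/height → 1 unit = 1 mm. Flip: y_m = 171.918 − y_svg.

**Shape 1** — `<path>` quadratic bezier, stroke `#ff8800` → cut (S863, F1478). Control points (SVG): P0=(23.622,108.503), P1=(64.669,88.494), P2=(52.883,12.403); sampled at t=k/5. Machine vertices: (23.622,63.415) → (37.927,73.662) → (48.006,88.395) → (53.859,107.615) → (55.484,131.322) → (52.883,159.515). Open path.

**Shape 2** — `<polygon>` regular polygon, stroke `#ff8800` → cut (S863, F1478). Machine vertices: (139.359,113.964) → (117.159,101.486) → (92.637,108.360) → (80.159,130.560) → (87.033,155.082) → (109.233,167.560) → (133.755,160.686) → (146.233,138.486) → (139.359,113.964). Closed: final G1 returns to the first vertex.

**Shape 3** — `<path>` cubic bezier, stroke `#ff8800` → cut (S863, F1478). Control points (SVG): P0=(40.403,31.811), P1=(14.177,5.346), P2=(153.212,21.977), P3=(156.899,19.897); sampled at t=k/5. Machine vertices: (40.403,140.107) → (42.094,151.309) → (69.018,155.135) → (106.747,154.551) → (140.850,152.524) → (156.899,152.021). Open path.

**Shape 4** — `<path>` quadratic bezier, stroke `#ff0000` → engrave (S294, F3199). Control points (SVG): P0=(25.359,110.932), P1=(24.711,110.635), P2=(64.584,56.497); sampled at t=k/5. Machine vertices: (25.359,60.986) → (26.721,63.258) → (31.324,69.838) → (39.169,80.725) → (50.256,95.919) → (64.584,115.421). Open path.

**Shape 5** — `<path>` closed polygon, stroke `#ff0000` → engrave (S294, F3199). Machine vertices: (30.846,59.751) → (75.797,31.204) → (185.071,138.517) → (157.315,86.385) → (24.076,5.463) → (101.209,161.031) → (30.846,59.751). Closed: final G1 returns to the first vertex.

**Shape 6** — `<path>` quadratic bezier, stroke `#ff0000` → engrave (S294, F3199). Control points (SVG): P0=(115.747,157.651), P1=(78.792,85.625), P2=(52.887,15.176); sampled at t=k/5. Machine vertices: (115.747,14.267) → (101.407,43.014) → (87.951,71.635) → (75.379,100.130) → (63.691,128.499) → (52.887,156.742). Open path.

**Shape 7** — `<polygon>` rectangle, stroke `#ff8800` → cut (S863, F1478). Machine vertices: (63.696,93.095) → (109.273,93.095) → (109.273,83.013) → (63.696,83.013) → (63.696,93.095). Closed: final G1 returns to the first vertex.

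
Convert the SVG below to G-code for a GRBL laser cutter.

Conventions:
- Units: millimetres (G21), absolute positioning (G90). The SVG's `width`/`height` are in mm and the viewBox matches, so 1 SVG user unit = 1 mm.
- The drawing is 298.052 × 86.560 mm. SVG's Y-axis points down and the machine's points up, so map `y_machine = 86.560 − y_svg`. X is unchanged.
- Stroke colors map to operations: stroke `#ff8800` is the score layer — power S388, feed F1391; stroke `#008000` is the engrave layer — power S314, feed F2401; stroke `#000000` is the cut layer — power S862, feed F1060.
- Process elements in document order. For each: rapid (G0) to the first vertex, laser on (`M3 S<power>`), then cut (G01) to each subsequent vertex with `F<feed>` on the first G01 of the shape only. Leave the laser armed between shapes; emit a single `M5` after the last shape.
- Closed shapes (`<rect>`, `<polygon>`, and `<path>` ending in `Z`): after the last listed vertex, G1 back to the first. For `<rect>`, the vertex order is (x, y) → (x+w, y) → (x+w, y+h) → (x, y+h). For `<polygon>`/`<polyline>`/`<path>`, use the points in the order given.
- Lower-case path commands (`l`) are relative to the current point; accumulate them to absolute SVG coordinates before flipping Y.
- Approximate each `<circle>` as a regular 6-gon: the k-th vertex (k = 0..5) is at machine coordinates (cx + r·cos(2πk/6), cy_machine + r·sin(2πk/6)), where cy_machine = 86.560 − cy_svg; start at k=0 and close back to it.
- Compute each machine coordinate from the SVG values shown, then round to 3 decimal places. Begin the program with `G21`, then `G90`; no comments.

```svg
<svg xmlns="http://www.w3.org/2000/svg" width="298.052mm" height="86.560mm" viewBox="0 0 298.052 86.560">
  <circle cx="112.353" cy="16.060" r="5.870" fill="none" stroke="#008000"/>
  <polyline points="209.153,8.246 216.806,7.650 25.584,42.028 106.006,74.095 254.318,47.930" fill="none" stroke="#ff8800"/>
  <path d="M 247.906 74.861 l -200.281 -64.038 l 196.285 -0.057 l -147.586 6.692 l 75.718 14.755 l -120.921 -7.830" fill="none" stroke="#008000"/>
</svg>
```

G21
G90
G0 X118.223 Y70.500
M3 S314
G01 X115.288 Y75.584 F2401
G01 X109.418 Y75.584
G01 X106.483 Y70.500
G01 X109.418 Y65.416
G01 X115.288 Y65.416
G01 X118.223 Y70.500
G0 X209.153 Y78.314
M3 S388
G01 X216.806 Y78.910 F1391
G01 X25.584 Y44.532
G01 X106.006 Y12.465
G01 X254.318 Y38.630
G0 X247.906 Y11.699
M3 S314
G01 X47.625 Y75.737 F2401
G01 X243.910 Y75.794
G01 X96.324 Y69.102
G01 X172.042 Y54.347
G01 X51.121 Y62.177
M5

viewBox `0 0 298.052 86.560` with mm width/height → 1 unit = 1 mm. Flip: y_m = 86.560 − y_svg.

**Shape 1** — `<circle>` circle, stroke `#008000` → engrave (S314, F2401). Machine vertices: (118.223,70.500) → (115.288,75.584) → (109.418,75.584) → (106.483,70.500) → (109.418,65.416) → (115.288,65.416) → (118.223,70.500). Closed: final G1 returns to the first vertex.

**Shape 2** — `<polyline>` open polyline, stroke `#ff8800` → score (S388, F1391). Machine vertices: (209.153,78.314) → (216.806,78.910) → (25.584,44.532) → (106.006,12.465) → (254.318,38.630). Open path.

**Shape 3** — `<path>` open polyline, stroke `#008000` → engrave (S314, F2401). Machine vertices: (247.906,11.699) → (47.625,75.737) → (243.910,75.794) → (96.324,69.102) → (172.042,54.347) → (51.121,62.177). Open path.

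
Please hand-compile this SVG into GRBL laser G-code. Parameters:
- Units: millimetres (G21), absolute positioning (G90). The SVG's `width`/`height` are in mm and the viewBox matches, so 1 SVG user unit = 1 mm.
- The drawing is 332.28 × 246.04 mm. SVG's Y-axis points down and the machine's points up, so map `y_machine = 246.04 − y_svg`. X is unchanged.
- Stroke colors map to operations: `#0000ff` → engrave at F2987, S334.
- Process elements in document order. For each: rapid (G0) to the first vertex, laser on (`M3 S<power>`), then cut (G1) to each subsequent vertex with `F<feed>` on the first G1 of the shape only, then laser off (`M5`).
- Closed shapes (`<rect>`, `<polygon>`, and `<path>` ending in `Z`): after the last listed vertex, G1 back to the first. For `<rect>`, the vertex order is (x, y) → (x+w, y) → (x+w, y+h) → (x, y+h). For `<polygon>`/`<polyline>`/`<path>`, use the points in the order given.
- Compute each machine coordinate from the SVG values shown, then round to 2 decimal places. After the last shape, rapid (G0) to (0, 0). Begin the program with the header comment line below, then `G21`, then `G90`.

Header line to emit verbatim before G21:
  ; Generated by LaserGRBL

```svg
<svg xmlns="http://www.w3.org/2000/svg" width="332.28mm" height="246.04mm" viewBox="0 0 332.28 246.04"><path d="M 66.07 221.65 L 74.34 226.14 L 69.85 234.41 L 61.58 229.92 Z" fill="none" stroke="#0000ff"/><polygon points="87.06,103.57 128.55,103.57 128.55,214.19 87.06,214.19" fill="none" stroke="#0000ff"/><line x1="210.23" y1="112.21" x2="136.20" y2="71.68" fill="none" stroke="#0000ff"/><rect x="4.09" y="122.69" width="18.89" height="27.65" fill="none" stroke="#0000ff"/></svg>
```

1 u = 1 mm; y_m = 246.04 − y.

[1] `<path>` regular polygon, #0000ff→engrave S334 F2987: (66.07,24.39) → (74.34,19.90) → (69.85,11.63) → (61.58,16.12) → (66.07,24.39) (closed)

[2] `<polygon>` rectangle, #0000ff→engrave S334 F2987: (87.06,142.47) → (128.55,142.47) → (128.55,31.85) → (87.06,31.85) → (87.06,142.47) (closed)

[3] `<line>` line segment, #0000ff→engrave S334 F2987: (210.23,133.83) → (136.20,174.36)

[4] `<rect>` rectangle, #0000ff→engrave S334 F2987: (4.09,123.35) → (22.98,123.35) → (22.98,95.70) → (4.09,95.70) → (4.09,123.35) (closed)

; Generated by LaserGRBL
G21
G90
G0 X66.07 Y24.39
M3 S334
G1 X74.34 Y19.90 F2987
G1 X69.85 Y11.63
G1 X61.58 Y16.12
G1 X66.07 Y24.39
M5
G0 X87.06 Y142.47
M3 S334
G1 X128.55 Y142.47 F2987
G1 X128.55 Y31.85
G1 X87.06 Y31.85
G1 X87.06 Y142.47
M5
G0 X210.23 Y133.83
M3 S334
G1 X136.20 Y174.36 F2987
M5
G0 X4.09 Y123.35
M3 S334
G1 X22.98 Y123.35 F2987
G1 X22.98 Y95.70
G1 X4.09 Y95.70
G1 X4.09 Y123.35
M5
G0 X0.00 Y0.00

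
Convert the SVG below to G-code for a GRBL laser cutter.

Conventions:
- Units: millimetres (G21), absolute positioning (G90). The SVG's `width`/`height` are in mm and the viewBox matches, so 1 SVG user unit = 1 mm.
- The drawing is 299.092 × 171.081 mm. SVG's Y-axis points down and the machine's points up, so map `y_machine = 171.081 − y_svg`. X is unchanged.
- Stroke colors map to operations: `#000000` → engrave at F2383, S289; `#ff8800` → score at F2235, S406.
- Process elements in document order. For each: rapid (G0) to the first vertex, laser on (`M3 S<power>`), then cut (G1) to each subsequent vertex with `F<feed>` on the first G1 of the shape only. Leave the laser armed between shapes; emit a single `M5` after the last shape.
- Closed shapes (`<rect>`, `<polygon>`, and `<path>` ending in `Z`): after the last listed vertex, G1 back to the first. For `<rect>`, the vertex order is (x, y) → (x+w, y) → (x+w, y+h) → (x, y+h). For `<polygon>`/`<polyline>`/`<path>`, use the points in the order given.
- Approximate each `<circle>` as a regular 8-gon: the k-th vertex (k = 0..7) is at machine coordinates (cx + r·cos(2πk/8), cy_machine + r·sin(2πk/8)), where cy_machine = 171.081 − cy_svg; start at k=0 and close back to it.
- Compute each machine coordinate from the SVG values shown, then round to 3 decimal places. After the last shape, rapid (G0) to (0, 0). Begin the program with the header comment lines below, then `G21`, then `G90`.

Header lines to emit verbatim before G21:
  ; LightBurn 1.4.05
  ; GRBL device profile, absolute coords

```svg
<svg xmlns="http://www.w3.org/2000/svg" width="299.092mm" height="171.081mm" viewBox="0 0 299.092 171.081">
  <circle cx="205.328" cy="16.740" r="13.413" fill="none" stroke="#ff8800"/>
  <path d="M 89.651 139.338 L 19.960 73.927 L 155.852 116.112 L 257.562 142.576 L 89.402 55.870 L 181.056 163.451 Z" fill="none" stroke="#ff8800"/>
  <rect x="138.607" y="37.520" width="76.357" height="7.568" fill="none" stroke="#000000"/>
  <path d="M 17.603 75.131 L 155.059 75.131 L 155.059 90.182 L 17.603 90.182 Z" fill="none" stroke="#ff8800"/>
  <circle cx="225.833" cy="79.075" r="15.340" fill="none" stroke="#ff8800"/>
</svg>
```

; LightBurn 1.4.05
; GRBL device profile, absolute coords
G21
G90
G0 X218.741 Y154.341
M3 S406
G1 X214.812 Y163.825 F2235
G1 X205.328 Y167.754
G1 X195.844 Y163.825
G1 X191.915 Y154.341
G1 X195.844 Y144.857
G1 X205.328 Y140.928
G1 X214.812 Y144.857
G1 X218.741 Y154.341
G0 X89.651 Y31.743
M3 S406
G1 X19.960 Y97.154 F2235
G1 X155.852 Y54.969
G1 X257.562 Y28.505
G1 X89.402 Y115.211
G1 X181.056 Y7.630
G1 X89.651 Y31.743
G0 X138.607 Y133.561
M3 S289
G1 X214.964 Y133.561 F2383
G1 X214.964 Y125.993
G1 X138.607 Y125.993
G1 X138.607 Y133.561
G0 X17.603 Y95.950
M3 S406
G1 X155.059 Y95.950 F2235
G1 X155.059 Y80.899
G1 X17.603 Y80.899
G1 X17.603 Y95.950
G0 X241.173 Y92.006
M3 S406
G1 X236.680 Y102.853 F2235
G1 X225.833 Y107.346
G1 X214.986 Y102.853
G1 X210.493 Y92.006
G1 X214.986 Y81.159
G1 X225.833 Y76.666
G1 X236.680 Y81.159
G1 X241.173 Y92.006
M5
G0 X0.000 Y0.000

viewBox `0 0 299.092 171.081` with mm width/height → 1 unit = 1 mm. Flip: y_m = 171.081 − y_svg.

**Shape 1** — `<circle>` circle, stroke `#ff8800` → score (S406, F2235). Machine vertices: (218.741,154.341) → (214.812,163.825) → (205.328,167.754) → (195.844,163.825) → (191.915,154.341) → (195.844,144.857) → (205.328,140.928) → (214.812,144.857) → (218.741,154.341). Closed: final G1 returns to the first vertex.

**Shape 2** — `<path>` closed polygon, stroke `#ff8800` → score (S406, F2235). Machine vertices: (89.651,31.743) → (19.960,97.154) → (155.852,54.969) → (257.562,28.505) → (89.402,115.211) → (181.056,7.630) → (89.651,31.743). Closed: final G1 returns to the first vertex.

**Shape 3** — `<rect>` rectangle, stroke `#000000` → engrave (S289, F2383). Machine vertices: (138.607,133.561) → (214.964,133.561) → (214.964,125.993) → (138.607,125.993) → (138.607,133.561). Closed: final G1 returns to the first vertex.

**Shape 4** — `<path>` rectangle, stroke `#ff8800` → score (S406, F2235). Machine vertices: (17.603,95.950) → (155.059,95.950) → (155.059,80.899) → (17.603,80.899) → (17.603,95.950). Closed: final G1 returns to the first vertex.

**Shape 5** — `<circle>` circle, stroke `#ff8800` → score (S406, F2235). Machine vertices: (241.173,92.006) → (236.680,102.853) → (225.833,107.346) → (214.986,102.853) → (210.493,92.006) → (214.986,81.159) → (225.833,76.666) → (236.680,81.159) → (241.173,92.006). Closed: final G1 returns to the first vertex.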